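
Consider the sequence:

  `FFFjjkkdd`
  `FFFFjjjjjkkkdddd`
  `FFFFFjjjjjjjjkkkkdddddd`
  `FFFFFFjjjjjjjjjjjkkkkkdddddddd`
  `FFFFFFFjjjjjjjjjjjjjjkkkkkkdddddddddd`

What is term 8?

Each string has the form F^{n+2} j^{3n-1} k^{n+1} d^{2n} (n = 1, 2, …).
For term 8, n = 8, so the run lengths are 10, 23, 9, 16.

FFFFFFFFFFjjjjjjjjjjjjjjjjjjjjjjjkkkkkkkkkdddddddddddddddd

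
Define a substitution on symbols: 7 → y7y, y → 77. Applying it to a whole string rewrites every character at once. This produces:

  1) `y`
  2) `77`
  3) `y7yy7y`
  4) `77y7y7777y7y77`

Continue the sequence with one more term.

Applying the rule to each of the 14 symbols of 77y7y7777y7y77 gives the pieces y7y y7y 77 y7y 77 y7y y7y y7y y7y 77 y7y 77 y7y y7y, which concatenate to the answer.

y7yy7y77y7y77y7yy7yy7yy7y77y7y77y7yy7y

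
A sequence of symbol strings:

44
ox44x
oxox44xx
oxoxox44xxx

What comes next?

s(k+1) = ox·s(k)·x, so each term gains ox as a prefix and x as a suffix.
One more step from oxoxox44xxx gives the answer.

oxoxoxox44xxxx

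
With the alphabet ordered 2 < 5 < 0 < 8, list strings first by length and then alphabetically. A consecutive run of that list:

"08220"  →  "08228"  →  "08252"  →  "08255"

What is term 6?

Advancing 2 positions from 08255 through 08255 → 08250 reaches term 6.

08258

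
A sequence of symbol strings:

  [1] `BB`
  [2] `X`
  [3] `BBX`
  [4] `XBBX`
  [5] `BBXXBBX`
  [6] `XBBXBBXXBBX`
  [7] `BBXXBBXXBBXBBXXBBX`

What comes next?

This is a Fibonacci-style word recurrence s(k) = s(k−2)·s(k−1): e.g. BB·X = BBX.
So term 8 is XBBXBBXXBBX·BBXXBBXXBBXBBXXBBX.

XBBXBBXXBBXBBXXBBXXBBXBBXXBBX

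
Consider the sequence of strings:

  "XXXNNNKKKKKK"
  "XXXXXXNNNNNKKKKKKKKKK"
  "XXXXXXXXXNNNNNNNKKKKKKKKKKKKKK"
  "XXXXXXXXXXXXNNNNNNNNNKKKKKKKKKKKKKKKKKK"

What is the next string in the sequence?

Each string has the form X^{3n} N^{2n+1} K^{4n+2} (n = 1, 2, …).
At n = 5 the blocks have lengths 15, 11, 22.

XXXXXXXXXXXXXXXNNNNNNNNNNNKKKKKKKKKKKKKKKKKKKKKK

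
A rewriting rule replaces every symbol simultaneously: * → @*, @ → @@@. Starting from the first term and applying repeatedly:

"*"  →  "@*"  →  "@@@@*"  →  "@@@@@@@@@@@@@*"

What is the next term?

Replace each of the 14 characters of @@@@@@@@@@@@@* in place — @@@ @@@ @@@ @@@ @@@ @@@ @@@ @@@ @@@ @@@ @@@ @@@ @@@ @* — and concatenate.

@@@@@@@@@@@@@@@@@@@@@@@@@@@@@@@@@@@@@@@@*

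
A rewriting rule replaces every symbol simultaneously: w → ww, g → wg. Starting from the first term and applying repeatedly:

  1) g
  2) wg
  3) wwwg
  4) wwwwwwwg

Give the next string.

Apply φ to wwwwwwwg symbol by symbol: w→ww, w→ww, w→ww, w→ww, w→ww, w→ww, w→ww, g→wg; joined: ww ww ww ww ww ww ww wg.

wwwwwwwwwwwwwwwg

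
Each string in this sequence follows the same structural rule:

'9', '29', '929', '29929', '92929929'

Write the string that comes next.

From term 3 onward, concatenate the second-to-last term with the last: 9·29 = 929, 29·929 = 29929, …
The next term joins 29929 and 92929929.

2992992929929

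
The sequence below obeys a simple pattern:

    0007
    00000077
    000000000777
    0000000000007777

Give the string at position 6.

Reading off run lengths: 0 runs 3, 6, 9, 12; 7 runs 1, 2, 3, 4 — each is linear in n (n = 1, 2, …).
At n = 6 the blocks have lengths 18, 6.

000000000000000000777777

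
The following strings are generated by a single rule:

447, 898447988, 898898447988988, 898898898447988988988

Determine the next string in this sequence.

898898898898447988988988988

Every step adds 898 to the front and 988 to the end of the previous string.
So the next term is 898·898898898447988988988·988.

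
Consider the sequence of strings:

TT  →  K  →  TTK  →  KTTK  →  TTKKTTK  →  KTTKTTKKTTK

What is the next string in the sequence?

Each term (from the third on) is the two preceding terms concatenated in order: term 3 = TT·K = TTK.
Continuing: TTKKTTK · KTTKTTKKTTK gives term 7.

TTKKTTKKTTKTTKKTTK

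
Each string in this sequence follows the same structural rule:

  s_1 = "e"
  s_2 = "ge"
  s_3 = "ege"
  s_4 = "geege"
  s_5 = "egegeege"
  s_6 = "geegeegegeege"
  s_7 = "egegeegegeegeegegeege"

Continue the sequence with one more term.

This is a Fibonacci-style word recurrence s(k) = s(k−2)·s(k−1): e.g. e·ge = ege.
The next term joins geegeegegeege and egegeegegeegeegegeege.

geegeegegeegeegegeegegeegeegegeege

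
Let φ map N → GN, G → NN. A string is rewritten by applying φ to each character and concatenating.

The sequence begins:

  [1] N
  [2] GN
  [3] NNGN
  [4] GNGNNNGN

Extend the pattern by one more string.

NNGNNNGNGNGNNNGN

Apply φ to GNGNNNGN symbol by symbol: G→NN, N→GN, G→NN, N→GN, N→GN, N→GN, G→NN, N→GN; joined: NN GN NN GN GN GN NN GN.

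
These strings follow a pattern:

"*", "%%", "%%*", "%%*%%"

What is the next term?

From term 3 onward, concatenate the last term with the second-to-last: %%·* = %%*, %%*·%% = %%*%%, …
So term 5 is %%*%%·%%*.

%%*%%%%*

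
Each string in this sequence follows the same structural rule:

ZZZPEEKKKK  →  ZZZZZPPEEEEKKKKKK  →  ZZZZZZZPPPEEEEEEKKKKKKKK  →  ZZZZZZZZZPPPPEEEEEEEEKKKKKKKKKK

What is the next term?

Reading off run lengths: Z runs 3, 5, 7, 9; P runs 1, 2, 3, 4; E runs 2, 4, 6, 8; K runs 4, 6, 8, 10 — each is linear in n (n = 1, 2, …).
For the next term, n = 5, so the run lengths are 11, 5, 10, 12.

ZZZZZZZZZZZPPPPPEEEEEEEEEEKKKKKKKKKKKK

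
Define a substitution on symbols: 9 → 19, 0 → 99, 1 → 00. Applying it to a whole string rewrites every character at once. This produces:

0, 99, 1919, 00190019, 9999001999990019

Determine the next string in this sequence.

19191919999900191919191999990019

φ(9999001999990019) expands symbol-by-symbol to 19 19 19 19 99 99 00 19 19 19 19 19 99 99 00 19; joining the 16 pieces gives the next term.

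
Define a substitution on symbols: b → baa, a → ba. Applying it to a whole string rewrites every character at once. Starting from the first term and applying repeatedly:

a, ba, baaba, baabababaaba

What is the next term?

Expanding baabababaaba: b→baa, a→ba, a→ba, b→baa, a→ba, b→baa, a→ba, b→baa, a→ba, a→ba, b→baa, a→ba. Concatenated: baa ba ba baa ba baa ba baa ba ba baa ba.

baabababaababaababaabababaaba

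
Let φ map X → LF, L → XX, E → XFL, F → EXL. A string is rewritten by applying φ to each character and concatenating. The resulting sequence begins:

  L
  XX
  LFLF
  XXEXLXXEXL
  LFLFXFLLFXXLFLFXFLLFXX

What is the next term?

Rewriting the 22 symbols of LFLFXFLLFXXLFLFXFLLFXX one by one yields XX EXL XX EXL LF EXL XX XX EXL LF LF XX EXL XX EXL LF EXL XX XX EXL LF LF; concatenated:

XXEXLXXEXLLFEXLXXXXEXLLFLFXXEXLXXEXLLFEXLXXXXEXLLFLF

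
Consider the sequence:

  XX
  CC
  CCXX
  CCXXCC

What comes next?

Each term (from the third on) is the previous term followed by the one before it: term 3 = CC·XX = CCXX.
Continuing: CCXXCC · CCXX gives term 5.

CCXXCCCCXX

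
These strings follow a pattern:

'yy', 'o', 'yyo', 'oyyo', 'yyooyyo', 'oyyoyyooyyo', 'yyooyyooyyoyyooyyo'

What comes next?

oyyoyyooyyoyyooyyooyyoyyooyyo

This is a Fibonacci-style word recurrence s(k) = s(k−2)·s(k−1): e.g. yy·o = yyo.
So term 8 is oyyoyyooyyo·yyooyyooyyoyyooyyo.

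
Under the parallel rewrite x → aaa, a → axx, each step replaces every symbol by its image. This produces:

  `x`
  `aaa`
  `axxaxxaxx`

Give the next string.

Apply φ to axxaxxaxx symbol by symbol: a→axx, x→aaa, x→aaa, a→axx, x→aaa, x→aaa, a→axx, x→aaa, x→aaa; joined: axx aaa aaa axx aaa aaa axx aaa aaa.

axxaaaaaaaxxaaaaaaaxxaaaaaa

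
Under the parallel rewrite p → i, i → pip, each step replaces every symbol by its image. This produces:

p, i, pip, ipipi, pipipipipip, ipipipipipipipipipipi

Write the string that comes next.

Rewriting the 21 symbols of ipipipipipipipipipipi one by one yields pip i pip i pip i pip i pip i pip i pip i pip i pip i pip i pip; concatenated:

pipipipipipipipipipipipipipipipipipipipipip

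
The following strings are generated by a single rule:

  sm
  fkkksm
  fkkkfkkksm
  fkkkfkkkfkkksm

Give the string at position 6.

Every step adds fkkk at the front: s(k+1) = fkkk·s(k).
From fkkkfkkkfkkksm, 2 further steps: fkkkfkkkfkkksm → fkkkfkkkfkkkfkkksm → (answer).

fkkkfkkkfkkkfkkkfkkksm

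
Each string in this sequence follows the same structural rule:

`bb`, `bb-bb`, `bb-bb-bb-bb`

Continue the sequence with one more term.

bb-bb-bb-bb-bb-bb-bb-bb

Every step duplicates the string with '-' between the halves.
So the next term is two copies of bb-bb-bb-bb with '-' between the halves.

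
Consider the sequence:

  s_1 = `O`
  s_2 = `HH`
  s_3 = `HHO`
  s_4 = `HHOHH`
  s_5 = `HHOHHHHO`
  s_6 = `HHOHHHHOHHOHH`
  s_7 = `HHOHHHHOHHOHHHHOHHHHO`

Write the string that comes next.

This is a Fibonacci-style word recurrence s(k) = s(k−1)·s(k−2): e.g. HH·O = HHO.
So term 8 is HHOHHHHOHHOHHHHOHHHHO·HHOHHHHOHHOHH.

HHOHHHHOHHOHHHHOHHHHOHHOHHHHOHHOHH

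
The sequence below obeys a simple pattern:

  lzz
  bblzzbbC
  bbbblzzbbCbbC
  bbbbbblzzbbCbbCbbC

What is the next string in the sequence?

bbbbbbbblzzbbCbbCbbCbbC

s(k+1) = bb·s(k)·bbC, so each term gains bb as a prefix and bbC as a suffix.
One more step from bbbbbblzzbbCbbCbbC gives the answer.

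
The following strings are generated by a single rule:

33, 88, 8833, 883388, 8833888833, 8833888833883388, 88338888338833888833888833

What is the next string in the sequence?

From term 3 onward, concatenate the last term with the second-to-last: 88·33 = 8833, 8833·88 = 883388, …
So term 8 is 88338888338833888833888833·8833888833883388.

883388883388338888338888338833888833883388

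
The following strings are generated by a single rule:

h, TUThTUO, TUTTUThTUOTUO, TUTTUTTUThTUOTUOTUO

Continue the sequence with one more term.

s(k+1) = TUT·s(k)·TUO, so each term gains TUT as a prefix and TUO as a suffix.
So the next term is TUT·TUTTUTTUThTUOTUOTUO·TUO.

TUTTUTTUTTUThTUOTUOTUOTUO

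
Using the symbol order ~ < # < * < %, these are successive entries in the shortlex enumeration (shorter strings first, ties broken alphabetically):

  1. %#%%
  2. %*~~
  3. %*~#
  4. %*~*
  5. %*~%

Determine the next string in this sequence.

Treat %*~% as a base-4 numeral over the given alphabet and add one, carrying through any trailing %'s.

%*#~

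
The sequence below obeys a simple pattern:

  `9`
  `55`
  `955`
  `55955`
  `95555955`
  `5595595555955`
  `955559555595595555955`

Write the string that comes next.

5595595555955955559555595595555955

Each term (from the third on) is the two preceding terms concatenated in order: term 3 = 9·55 = 955.
Continuing: 5595595555955 · 955559555595595555955 gives term 8.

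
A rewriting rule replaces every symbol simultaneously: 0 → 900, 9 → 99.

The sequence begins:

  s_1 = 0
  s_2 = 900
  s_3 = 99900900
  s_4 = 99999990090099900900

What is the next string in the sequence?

φ(99999990090099900900) expands symbol-by-symbol to 99 99 99 99 99 99 99 900 900 99 900 900 99 99 99 900 900 99 900 900; joining the 20 pieces gives the next term.

999999999999999009009990090099999990090099900900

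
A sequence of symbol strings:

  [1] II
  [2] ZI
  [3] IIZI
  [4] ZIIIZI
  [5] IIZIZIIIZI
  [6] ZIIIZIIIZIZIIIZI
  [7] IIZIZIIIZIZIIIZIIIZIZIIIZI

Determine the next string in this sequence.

This is a Fibonacci-style word recurrence s(k) = s(k−2)·s(k−1): e.g. II·ZI = IIZI.
The next term joins ZIIIZIIIZIZIIIZI and IIZIZIIIZIZIIIZIIIZIZIIIZI.

ZIIIZIIIZIZIIIZIIIZIZIIIZIZIIIZIIIZIZIIIZI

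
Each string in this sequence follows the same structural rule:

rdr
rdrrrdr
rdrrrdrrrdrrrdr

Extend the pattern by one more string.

rdrrrdrrrdrrrdrrrdrrrdrrrdrrrdr

Every step duplicates the string with 'r' between the halves.
One more doubling of rdrrrdrrrdrrrdr gives the answer.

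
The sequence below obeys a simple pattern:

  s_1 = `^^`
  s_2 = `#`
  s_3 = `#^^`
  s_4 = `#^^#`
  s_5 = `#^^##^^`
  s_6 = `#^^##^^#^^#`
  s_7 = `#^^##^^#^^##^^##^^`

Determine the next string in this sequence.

This is a Fibonacci-style word recurrence s(k) = s(k−1)·s(k−2): e.g. #·^^ = #^^.
So term 8 is #^^##^^#^^##^^##^^·#^^##^^#^^#.

#^^##^^#^^##^^##^^#^^##^^#^^#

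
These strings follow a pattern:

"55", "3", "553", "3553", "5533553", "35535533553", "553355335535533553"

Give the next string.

35535533553553355335535533553

This is a Fibonacci-style word recurrence s(k) = s(k−2)·s(k−1): e.g. 55·3 = 553.
Continuing: 35535533553 · 553355335535533553 gives term 8.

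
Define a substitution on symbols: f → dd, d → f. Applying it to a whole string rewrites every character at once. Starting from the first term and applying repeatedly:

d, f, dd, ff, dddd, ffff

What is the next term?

Apply φ to ffff symbol by symbol: f→dd, f→dd, f→dd, f→dd; joined: dd dd dd dd.

dddddddd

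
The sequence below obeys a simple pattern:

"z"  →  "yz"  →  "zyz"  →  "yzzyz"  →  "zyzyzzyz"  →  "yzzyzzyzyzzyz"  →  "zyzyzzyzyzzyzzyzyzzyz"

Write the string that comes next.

yzzyzzyzyzzyzzyzyzzyzyzzyzzyzyzzyz

From term 3 onward, concatenate the second-to-last term with the last: z·yz = zyz, yz·zyz = yzzyz, …
Continuing: yzzyzzyzyzzyz · zyzyzzyzyzzyzzyzyzzyz gives term 8.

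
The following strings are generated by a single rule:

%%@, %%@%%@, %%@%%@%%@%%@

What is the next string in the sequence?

%%@%%@%%@%%@%%@%%@%%@%%@

Each string is two copies of the previous one concatenated.
One more doubling of %%@%%@%%@%%@ gives the answer.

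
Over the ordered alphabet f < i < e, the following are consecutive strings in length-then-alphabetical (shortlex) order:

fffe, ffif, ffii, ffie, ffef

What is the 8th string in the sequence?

fiff

Advancing 3 positions from ffef through ffef → ffei → ffee reaches term 8.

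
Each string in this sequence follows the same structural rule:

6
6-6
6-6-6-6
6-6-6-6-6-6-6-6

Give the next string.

6-6-6-6-6-6-6-6-6-6-6-6-6-6-6-6

Each string is two copies of the previous one joined by '-'.
One more doubling of 6-6-6-6-6-6-6-6 gives the answer.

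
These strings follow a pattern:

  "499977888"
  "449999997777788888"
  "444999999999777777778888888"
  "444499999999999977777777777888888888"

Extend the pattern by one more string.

The n-th term is n 4's then 3n 9's then 3n-1 7's then 2n+1 8's (n = 1, 2, …).
For the next term, n = 5, so the run lengths are 5, 15, 14, 11.

444449999999999999997777777777777788888888888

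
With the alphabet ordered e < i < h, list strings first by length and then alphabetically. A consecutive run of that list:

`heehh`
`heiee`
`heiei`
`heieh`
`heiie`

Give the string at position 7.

heiih

Advancing 2 positions from heiie through heiie → heiii reaches term 7.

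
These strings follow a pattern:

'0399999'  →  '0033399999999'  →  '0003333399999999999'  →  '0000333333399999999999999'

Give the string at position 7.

Each string has the form 0^{n} 3^{2n-1} 9^{3n+2} (n = 1, 2, …).
Setting n = 7 gives 7, 13, 23 characters in each block.

0000000333333333333399999999999999999999999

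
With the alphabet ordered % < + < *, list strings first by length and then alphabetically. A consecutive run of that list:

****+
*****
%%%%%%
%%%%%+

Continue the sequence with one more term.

The successor of %%%%%+ increments the rightmost position that isn't already * and resets every position after it to %.

%%%%%*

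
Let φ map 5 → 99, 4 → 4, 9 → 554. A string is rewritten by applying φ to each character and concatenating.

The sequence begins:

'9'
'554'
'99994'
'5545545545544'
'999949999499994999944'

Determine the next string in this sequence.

55455455455445545545545544554554554554455455455455444

Replace each of the 21 characters of 999949999499994999944 in place — 554 554 554 554 4 554 554 554 554 4 554 554 554 554 4 554 554 554 554 4 4 — and concatenate.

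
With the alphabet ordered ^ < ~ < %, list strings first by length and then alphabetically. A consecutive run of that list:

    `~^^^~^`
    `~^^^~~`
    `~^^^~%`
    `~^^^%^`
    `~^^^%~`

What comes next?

~^^^%%

Treat ~^^^%~ as a base-3 numeral over the given alphabet and add one, carrying through any trailing %'s.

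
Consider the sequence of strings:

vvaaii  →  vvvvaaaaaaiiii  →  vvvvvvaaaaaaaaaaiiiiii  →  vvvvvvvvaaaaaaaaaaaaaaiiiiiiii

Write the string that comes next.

Term n consists of 2n v's, followed by 4n-2 a's, followed by 2n i's (n = 1, 2, …).
At n = 5 the blocks have lengths 10, 18, 10.

vvvvvvvvvvaaaaaaaaaaaaaaaaaaiiiiiiiiii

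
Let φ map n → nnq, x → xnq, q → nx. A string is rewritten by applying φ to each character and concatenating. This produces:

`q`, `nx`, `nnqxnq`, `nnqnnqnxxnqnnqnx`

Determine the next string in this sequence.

Applying the rule to each of the 16 symbols of nnqnnqnxxnqnnqnx gives the pieces nnq nnq nx nnq nnq nx nnq xnq xnq nnq nx nnq nnq nx nnq xnq, which concatenate to the answer.

nnqnnqnxnnqnnqnxnnqxnqxnqnnqnxnnqnnqnxnnqxnq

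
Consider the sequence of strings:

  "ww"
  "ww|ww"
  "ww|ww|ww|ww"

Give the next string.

ww|ww|ww|ww|ww|ww|ww|ww

Every step duplicates the string with '|' between the halves.
So the next term is two copies of ww|ww|ww|ww with '|' between the halves.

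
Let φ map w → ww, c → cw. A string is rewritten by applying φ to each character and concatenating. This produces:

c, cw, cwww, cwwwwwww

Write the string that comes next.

Apply φ to cwwwwwww symbol by symbol: c→cw, w→ww, w→ww, w→ww, w→ww, w→ww, w→ww, w→ww; joined: cw ww ww ww ww ww ww ww.

cwwwwwwwwwwwwwww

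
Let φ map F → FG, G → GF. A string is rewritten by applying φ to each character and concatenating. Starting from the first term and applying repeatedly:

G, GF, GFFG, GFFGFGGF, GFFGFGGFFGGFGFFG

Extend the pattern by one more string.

Rewriting the 16 symbols of GFFGFGGFFGGFGFFG one by one yields GF FG FG GF FG GF GF FG FG GF GF FG GF FG FG GF; concatenated:

GFFGFGGFFGGFGFFGFGGFGFFGGFFGFGGF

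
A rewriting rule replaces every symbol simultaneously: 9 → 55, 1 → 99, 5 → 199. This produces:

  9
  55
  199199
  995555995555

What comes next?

55551991991991995555199199199199

Apply φ to 995555995555 symbol by symbol: 9→55, 9→55, 5→199, 5→199, 5→199, 5→199, 9→55, 9→55, 5→199, 5→199, 5→199, 5→199; joined: 55 55 199 199 199 199 55 55 199 199 199 199.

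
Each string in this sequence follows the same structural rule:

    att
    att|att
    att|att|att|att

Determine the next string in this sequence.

Every step duplicates the string with '|' between the halves.
One more doubling of att|att|att|att gives the answer.

att|att|att|att|att|att|att|att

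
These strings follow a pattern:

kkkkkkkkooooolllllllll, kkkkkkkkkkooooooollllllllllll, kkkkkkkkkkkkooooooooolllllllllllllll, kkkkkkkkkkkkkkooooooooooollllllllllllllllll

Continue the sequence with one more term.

Each string has the form k^{2n+2} o^{2n-1} l^{3n}, where the shown terms are n = 3, 4, 5, 6.
Setting n = 7 gives 16, 13, 21 characters in each block.

kkkkkkkkkkkkkkkkooooooooooooolllllllllllllllllllll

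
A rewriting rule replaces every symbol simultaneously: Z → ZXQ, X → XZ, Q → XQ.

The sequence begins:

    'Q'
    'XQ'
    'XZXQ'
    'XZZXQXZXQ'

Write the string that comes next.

XZZXQZXQXZXQXZZXQXZXQ

Apply φ to XZZXQXZXQ symbol by symbol: X→XZ, Z→ZXQ, Z→ZXQ, X→XZ, Q→XQ, X→XZ, Z→ZXQ, X→XZ, Q→XQ; joined: XZ ZXQ ZXQ XZ XQ XZ ZXQ XZ XQ.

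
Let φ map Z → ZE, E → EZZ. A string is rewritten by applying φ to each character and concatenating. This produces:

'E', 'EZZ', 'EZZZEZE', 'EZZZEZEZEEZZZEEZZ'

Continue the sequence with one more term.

Rewriting the 17 symbols of EZZZEZEZEEZZZEEZZ one by one yields EZZ ZE ZE ZE EZZ ZE EZZ ZE EZZ EZZ ZE ZE ZE EZZ EZZ ZE ZE; concatenated:

EZZZEZEZEEZZZEEZZZEEZZEZZZEZEZEEZZEZZZEZE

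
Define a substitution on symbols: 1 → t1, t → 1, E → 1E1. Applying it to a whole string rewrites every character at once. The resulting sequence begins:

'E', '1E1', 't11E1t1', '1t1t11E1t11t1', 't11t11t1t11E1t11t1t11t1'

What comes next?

Rewriting the 23 symbols of t11t11t1t11E1t11t1t11t1 one by one yields 1 t1 t1 1 t1 t1 1 t1 1 t1 t1 1E1 t1 1 t1 t1 1 t1 1 t1 t1 1 t1; concatenated:

1t1t11t1t11t11t1t11E1t11t1t11t11t1t11t1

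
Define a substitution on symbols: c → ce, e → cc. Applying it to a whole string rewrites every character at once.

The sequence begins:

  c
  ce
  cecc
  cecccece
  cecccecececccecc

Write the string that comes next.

Replace each of the 16 characters of cecccecececccecc in place — ce cc ce ce ce cc ce cc ce cc ce ce ce cc ce ce — and concatenate.

cecccecececccecccecccecececccece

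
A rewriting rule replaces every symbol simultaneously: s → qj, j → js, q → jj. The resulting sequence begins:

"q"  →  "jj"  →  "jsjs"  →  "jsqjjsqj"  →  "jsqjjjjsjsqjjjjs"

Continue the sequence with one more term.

jsqjjjjsjsjsjsqjjsqjjjjsjsjsjsqj

φ(jsqjjjjsjsqjjjjs) expands symbol-by-symbol to js qj jj js js js js qj js qj jj js js js js qj; joining the 16 pieces gives the next term.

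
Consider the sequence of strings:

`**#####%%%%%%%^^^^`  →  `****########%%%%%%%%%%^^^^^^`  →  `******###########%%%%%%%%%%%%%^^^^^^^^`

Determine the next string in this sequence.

********##############%%%%%%%%%%%%%%%%^^^^^^^^^^

Reading off run lengths: * runs 2, 4, 6; # runs 5, 8, 11; % runs 7, 10, 13; ^ runs 4, 6, 8 — each is linear in n, where the shown terms are n = 2, 3, 4.
Setting n = 5 gives 8, 14, 16, 10 characters in each block.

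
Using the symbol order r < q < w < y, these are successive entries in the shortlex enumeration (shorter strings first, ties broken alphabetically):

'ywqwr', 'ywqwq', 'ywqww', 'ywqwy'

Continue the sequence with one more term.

The successor of ywqwy increments the rightmost position that isn't already y and resets every position after it to r.

ywqyr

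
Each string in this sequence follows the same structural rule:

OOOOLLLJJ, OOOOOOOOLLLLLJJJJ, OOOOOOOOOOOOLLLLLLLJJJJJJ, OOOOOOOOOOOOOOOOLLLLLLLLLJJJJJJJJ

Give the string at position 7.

OOOOOOOOOOOOOOOOOOOOOOOOOOOOLLLLLLLLLLLLLLLJJJJJJJJJJJJJJ

The n-th term is 4n O's then 2n+1 L's then 2n J's (n = 1, 2, …).
For term 7, n = 7, so the run lengths are 28, 15, 14.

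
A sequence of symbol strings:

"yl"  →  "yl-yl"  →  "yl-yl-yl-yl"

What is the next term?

s(k+1) = s(k)·-·s(k) — each term doubles the last with '-' between the halves.
One more doubling of yl-yl-yl-yl gives the answer.

yl-yl-yl-yl-yl-yl-yl-yl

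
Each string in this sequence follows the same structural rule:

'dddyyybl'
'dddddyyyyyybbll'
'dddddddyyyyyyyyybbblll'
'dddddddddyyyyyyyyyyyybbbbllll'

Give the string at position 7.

Term n consists of 2n+1 d's, followed by 3n y's, followed by n b's, followed by n l's (n = 1, 2, …).
For term 7, n = 7, so the run lengths are 15, 21, 7, 7.

dddddddddddddddyyyyyyyyyyyyyyyyyyyyybbbbbbblllllll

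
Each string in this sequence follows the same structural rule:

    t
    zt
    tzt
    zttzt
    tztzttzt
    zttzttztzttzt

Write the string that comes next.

tztzttztzttzttztzttzt

This is a Fibonacci-style word recurrence s(k) = s(k−2)·s(k−1): e.g. t·zt = tzt.
So term 7 is tztzttzt·zttzttztzttzt.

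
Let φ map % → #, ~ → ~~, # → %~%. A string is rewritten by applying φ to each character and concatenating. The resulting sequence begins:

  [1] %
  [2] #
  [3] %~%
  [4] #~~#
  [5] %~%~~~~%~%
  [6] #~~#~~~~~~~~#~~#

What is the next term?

%~%~~~~%~%~~~~~~~~~~~~~~~~%~%~~~~%~%

Replace each of the 16 characters of #~~#~~~~~~~~#~~# in place — %~% ~~ ~~ %~% ~~ ~~ ~~ ~~ ~~ ~~ ~~ ~~ %~% ~~ ~~ %~% — and concatenate.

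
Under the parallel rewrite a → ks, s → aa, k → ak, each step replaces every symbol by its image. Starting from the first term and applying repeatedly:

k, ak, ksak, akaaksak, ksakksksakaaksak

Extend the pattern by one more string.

Applying the rule to each of the 16 symbols of ksakksksakaaksak gives the pieces ak aa ks ak ak aa ak aa ks ak ks ks ak aa ks ak, which concatenate to the answer.

akaaksakakaaakaaksakksksakaaksak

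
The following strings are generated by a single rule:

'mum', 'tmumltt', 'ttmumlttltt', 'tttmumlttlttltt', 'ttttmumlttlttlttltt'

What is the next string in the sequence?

s(k+1) = t·s(k)·ltt, so each term gains t as a prefix and ltt as a suffix.
So the next term is t·ttttmumlttlttlttltt·ltt.

tttttmumlttlttlttlttltt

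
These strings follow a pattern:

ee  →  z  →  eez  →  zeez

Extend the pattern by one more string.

eezzeez

This is a Fibonacci-style word recurrence s(k) = s(k−2)·s(k−1): e.g. ee·z = eez.
The next term joins eez and zeez.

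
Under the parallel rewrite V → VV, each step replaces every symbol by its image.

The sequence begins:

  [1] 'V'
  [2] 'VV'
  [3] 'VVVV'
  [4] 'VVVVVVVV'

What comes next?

Rewriting each symbol of VVVVVVVV: V→VV, V→VV, V→VV, V→VV, V→VV, V→VV, V→VV, V→VV, which concatenates to VV VV VV VV VV VV VV VV.

VVVVVVVVVVVVVVVV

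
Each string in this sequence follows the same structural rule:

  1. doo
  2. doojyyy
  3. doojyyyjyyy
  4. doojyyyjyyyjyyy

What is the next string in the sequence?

doojyyyjyyyjyyyjyyy

Every step adds jyyy to the end: s(k+1) = s(k)·jyyy.
One more step from doojyyyjyyyjyyy gives the answer.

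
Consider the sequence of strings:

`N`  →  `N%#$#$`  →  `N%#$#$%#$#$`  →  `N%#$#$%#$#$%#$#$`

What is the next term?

The strings grow by a fixed suffix %#$#$ each time.
Applying this once more to N%#$#$%#$#$%#$#$:

N%#$#$%#$#$%#$#$%#$#$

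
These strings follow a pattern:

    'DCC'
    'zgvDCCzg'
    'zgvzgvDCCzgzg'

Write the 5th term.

zgvzgvzgvzgvDCCzgzgzgzg

Every step adds zgv to the front and zg to the end of the previous string.
From zgvzgvDCCzgzg, 2 further steps: zgvzgvDCCzgzg → zgvzgvzgvDCCzgzgzg → (answer).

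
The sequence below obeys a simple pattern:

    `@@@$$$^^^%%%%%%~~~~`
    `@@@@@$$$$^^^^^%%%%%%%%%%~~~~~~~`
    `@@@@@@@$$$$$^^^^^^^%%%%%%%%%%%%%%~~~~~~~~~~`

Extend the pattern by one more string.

Each string has the form @^{2n-1} $^{n+1} ^^{2n-1} %^{4n-2} ~^{3n-2}, where the shown terms are n = 2, 3, 4.
Setting n = 5 gives 9, 6, 9, 18, 13 characters in each block.

@@@@@@@@@$$$$$$^^^^^^^^^%%%%%%%%%%%%%%%%%%~~~~~~~~~~~~~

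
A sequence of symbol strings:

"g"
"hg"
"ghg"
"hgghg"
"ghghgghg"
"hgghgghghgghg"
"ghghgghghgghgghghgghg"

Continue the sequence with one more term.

From term 3 onward, concatenate the second-to-last term with the last: g·hg = ghg, hg·ghg = hgghg, …
Continuing: hgghgghghgghg · ghghgghghgghgghghgghg gives term 8.

hgghgghghgghgghghgghghgghgghghgghg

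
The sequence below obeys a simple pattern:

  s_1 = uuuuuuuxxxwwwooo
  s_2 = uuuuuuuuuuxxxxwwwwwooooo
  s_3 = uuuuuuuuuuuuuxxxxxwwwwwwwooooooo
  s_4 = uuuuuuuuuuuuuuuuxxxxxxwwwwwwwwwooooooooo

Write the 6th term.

Term n consists of 3n+1 u's, followed by n+1 x's, followed by 2n-1 w's, followed by 2n-1 o's, where the shown terms are n = 2, 3, 4, 5.
For term 6, n = 7, so the run lengths are 22, 8, 13, 13.

uuuuuuuuuuuuuuuuuuuuuuxxxxxxxxwwwwwwwwwwwwwooooooooooooo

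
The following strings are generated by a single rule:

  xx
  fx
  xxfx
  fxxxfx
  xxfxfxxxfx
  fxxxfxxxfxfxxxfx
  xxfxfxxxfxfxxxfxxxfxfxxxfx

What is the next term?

fxxxfxxxfxfxxxfxxxfxfxxxfxfxxxfxxxfxfxxxfx

Each term (from the third on) is the two preceding terms concatenated in order: term 3 = xx·fx = xxfx.
Continuing: fxxxfxxxfxfxxxfx · xxfxfxxxfxfxxxfxxxfxfxxxfx gives term 8.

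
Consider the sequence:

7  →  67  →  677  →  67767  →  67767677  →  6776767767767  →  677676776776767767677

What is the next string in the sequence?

From term 3 onward, concatenate the last term with the second-to-last: 67·7 = 677, 677·67 = 67767, …
So term 8 is 677676776776767767677·6776767767767.

6776767767767677676776776767767767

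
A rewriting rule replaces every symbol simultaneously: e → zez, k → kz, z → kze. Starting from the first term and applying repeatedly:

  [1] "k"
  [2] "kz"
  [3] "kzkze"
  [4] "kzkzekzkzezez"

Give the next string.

Replace each of the 13 characters of kzkzekzkzezez in place — kz kze kz kze zez kz kze kz kze zez kze zez kze — and concatenate.

kzkzekzkzezezkzkzekzkzezezkzezezkze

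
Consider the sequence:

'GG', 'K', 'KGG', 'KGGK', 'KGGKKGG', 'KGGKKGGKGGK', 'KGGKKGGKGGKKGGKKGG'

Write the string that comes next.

KGGKKGGKGGKKGGKKGGKGGKKGGKGGK

This is a Fibonacci-style word recurrence s(k) = s(k−1)·s(k−2): e.g. K·GG = KGG.
The next term joins KGGKKGGKGGKKGGKKGG and KGGKKGGKGGK.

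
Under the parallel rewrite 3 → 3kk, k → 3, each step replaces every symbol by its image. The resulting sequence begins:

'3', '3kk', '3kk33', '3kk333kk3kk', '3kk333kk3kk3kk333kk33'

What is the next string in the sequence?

3kk333kk3kk3kk333kk333kk333kk3kk3kk333kk3kk

φ(3kk333kk3kk3kk333kk33) expands symbol-by-symbol to 3kk 3 3 3kk 3kk 3kk 3 3 3kk 3 3 3kk 3 3 3kk 3kk 3kk 3 3 3kk 3kk; joining the 21 pieces gives the next term.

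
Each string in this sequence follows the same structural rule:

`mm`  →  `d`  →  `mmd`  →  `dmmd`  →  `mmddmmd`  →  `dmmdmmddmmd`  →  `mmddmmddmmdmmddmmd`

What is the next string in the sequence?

dmmdmmddmmdmmddmmddmmdmmddmmd

Each term (from the third on) is the two preceding terms concatenated in order: term 3 = mm·d = mmd.
The next term joins dmmdmmddmmd and mmddmmddmmdmmddmmd.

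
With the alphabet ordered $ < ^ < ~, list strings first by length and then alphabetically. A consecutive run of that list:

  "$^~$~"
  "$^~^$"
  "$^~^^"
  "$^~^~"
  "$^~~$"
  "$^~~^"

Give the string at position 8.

Continuing the enumeration 2 steps past $^~~^: $^~~^ → $^~~~ → (answer).

$~$$$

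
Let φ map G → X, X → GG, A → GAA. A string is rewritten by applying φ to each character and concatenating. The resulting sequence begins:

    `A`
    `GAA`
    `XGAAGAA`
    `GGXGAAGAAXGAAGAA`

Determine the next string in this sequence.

XXGGXGAAGAAXGAAGAAGGXGAAGAAXGAAGAA

Replace each of the 16 characters of GGXGAAGAAXGAAGAA in place — X X GG X GAA GAA X GAA GAA GG X GAA GAA X GAA GAA — and concatenate.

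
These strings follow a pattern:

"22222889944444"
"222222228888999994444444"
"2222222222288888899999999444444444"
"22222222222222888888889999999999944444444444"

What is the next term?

Term n consists of 3n+2 2's, followed by 2n 8's, followed by 3n-1 9's, followed by 2n+3 4's (n = 1, 2, …).
At n = 5 the blocks have lengths 17, 10, 14, 13.

222222222222222228888888888999999999999994444444444444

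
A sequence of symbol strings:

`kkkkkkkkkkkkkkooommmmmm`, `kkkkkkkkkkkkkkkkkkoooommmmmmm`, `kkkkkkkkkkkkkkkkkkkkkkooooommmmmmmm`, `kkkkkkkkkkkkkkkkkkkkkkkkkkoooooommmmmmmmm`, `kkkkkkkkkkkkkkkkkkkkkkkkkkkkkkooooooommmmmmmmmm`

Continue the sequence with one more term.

kkkkkkkkkkkkkkkkkkkkkkkkkkkkkkkkkkoooooooommmmmmmmmmm

Each string has the form k^{4n+2} o^{n} m^{n+3}, where the shown terms are n = 3, 4, 5, 6, 7.
At n = 8 the blocks have lengths 34, 8, 11.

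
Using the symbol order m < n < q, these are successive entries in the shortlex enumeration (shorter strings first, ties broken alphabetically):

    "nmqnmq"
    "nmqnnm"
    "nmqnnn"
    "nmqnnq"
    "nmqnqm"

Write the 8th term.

nmqqmm

Continuing the enumeration 3 steps past nmqnqm: nmqnqm → nmqnqn → nmqnqq → (answer).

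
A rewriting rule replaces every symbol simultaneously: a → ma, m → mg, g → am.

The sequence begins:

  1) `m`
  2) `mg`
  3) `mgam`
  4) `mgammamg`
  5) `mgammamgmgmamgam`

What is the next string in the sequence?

mgammamgmgmamgammgammgmamgammamg

Applying the rule to each of the 16 symbols of mgammamgmgmamgam gives the pieces mg am ma mg mg ma mg am mg am mg ma mg am ma mg, which concatenate to the answer.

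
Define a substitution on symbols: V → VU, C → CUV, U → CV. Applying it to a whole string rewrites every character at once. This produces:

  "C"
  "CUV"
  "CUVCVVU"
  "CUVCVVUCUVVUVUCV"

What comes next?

CUVCVVUCUVVUVUCVCUVCVVUVUCVVUCVCUVVU

Replace each of the 16 characters of CUVCVVUCUVVUVUCV in place — CUV CV VU CUV VU VU CV CUV CV VU VU CV VU CV CUV VU — and concatenate.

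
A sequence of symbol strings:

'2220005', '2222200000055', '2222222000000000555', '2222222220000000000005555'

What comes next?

The n-th term is 2n+1 2's then 3n 0's then n 5's (n = 1, 2, …).
Setting n = 5 gives 11, 15, 5 characters in each block.

2222222222200000000000000055555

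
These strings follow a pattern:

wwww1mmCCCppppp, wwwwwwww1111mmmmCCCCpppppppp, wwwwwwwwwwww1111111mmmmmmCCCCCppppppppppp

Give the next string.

Reading off run lengths: w runs 4, 8, 12; 1 runs 1, 4, 7; m runs 2, 4, 6; C runs 3, 4, 5; p runs 5, 8, 11 — each is linear in n (n = 1, 2, …).
At n = 4 the blocks have lengths 16, 10, 8, 6, 14.

wwwwwwwwwwwwwwww1111111111mmmmmmmmCCCCCCpppppppppppppp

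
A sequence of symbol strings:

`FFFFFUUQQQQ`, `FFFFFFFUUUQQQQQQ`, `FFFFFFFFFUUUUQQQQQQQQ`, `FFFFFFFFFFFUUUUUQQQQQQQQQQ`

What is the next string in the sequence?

FFFFFFFFFFFFFUUUUUUQQQQQQQQQQQQ

Term n consists of 2n+1 F's, followed by n U's, followed by 2n Q's, where the shown terms are n = 2, 3, 4, 5.
For the next term, n = 6, so the run lengths are 13, 6, 12.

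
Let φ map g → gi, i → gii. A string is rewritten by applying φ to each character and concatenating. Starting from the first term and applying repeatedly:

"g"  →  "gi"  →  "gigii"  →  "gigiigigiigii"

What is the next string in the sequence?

gigiigigiigiigigiigigiigiigigiigii

Replace each of the 13 characters of gigiigigiigii in place — gi gii gi gii gii gi gii gi gii gii gi gii gii — and concatenate.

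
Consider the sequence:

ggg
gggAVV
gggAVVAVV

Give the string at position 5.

gggAVVAVVAVVAVV

Each term is the previous one with AVV appended.
From gggAVVAVV, 2 further steps: gggAVVAVV → gggAVVAVVAVV → (answer).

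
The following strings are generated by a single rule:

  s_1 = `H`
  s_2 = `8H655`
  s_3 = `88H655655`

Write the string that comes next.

Each term wraps the previous one in 8 on the left and 655 on the right.
So the next term is 8·88H655655·655.

888H655655655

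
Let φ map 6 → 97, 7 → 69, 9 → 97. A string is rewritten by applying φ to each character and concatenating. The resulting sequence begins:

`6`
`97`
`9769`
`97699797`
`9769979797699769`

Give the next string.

97699797976997699769979797699797

Applying the rule to each of the 16 symbols of 9769979797699769 gives the pieces 97 69 97 97 97 69 97 69 97 69 97 97 97 69 97 97, which concatenate to the answer.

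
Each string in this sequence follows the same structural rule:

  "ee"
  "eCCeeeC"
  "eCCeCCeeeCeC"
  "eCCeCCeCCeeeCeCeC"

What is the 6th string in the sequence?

eCCeCCeCCeCCeCCeeeCeCeCeCeC

Every step adds eCC to the front and eC to the end of the previous string.
From eCCeCCeCCeeeCeCeC, 2 further steps: eCCeCCeCCeeeCeCeC → eCCeCCeCCeCCeeeCeCeCeC → (answer).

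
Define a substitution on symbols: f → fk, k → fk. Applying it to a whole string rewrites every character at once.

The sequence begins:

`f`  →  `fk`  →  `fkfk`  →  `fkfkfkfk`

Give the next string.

fkfkfkfkfkfkfkfk

Rewriting each symbol of fkfkfkfk: f→fk, k→fk, f→fk, k→fk, f→fk, k→fk, f→fk, k→fk, which concatenates to fk fk fk fk fk fk fk fk.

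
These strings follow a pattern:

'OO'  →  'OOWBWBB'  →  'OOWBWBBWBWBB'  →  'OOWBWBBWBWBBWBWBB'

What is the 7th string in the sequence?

OOWBWBBWBWBBWBWBBWBWBBWBWBBWBWBB

Every step adds WBWBB to the end: s(k+1) = s(k)·WBWBB.
From OOWBWBBWBWBBWBWBB, 3 further steps: OOWBWBBWBWBBWBWBB → OOWBWBBWBWBBWBWBBWBWBB → OOWBWBBWBWBBWBWBBWBWBBWBWBB → (answer).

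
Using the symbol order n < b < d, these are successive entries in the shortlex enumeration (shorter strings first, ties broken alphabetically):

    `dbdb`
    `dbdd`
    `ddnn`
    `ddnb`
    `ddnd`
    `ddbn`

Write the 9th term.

Stepping forward 3 times from ddbn: ddbn → ddbb → ddbd, then the target.

dddn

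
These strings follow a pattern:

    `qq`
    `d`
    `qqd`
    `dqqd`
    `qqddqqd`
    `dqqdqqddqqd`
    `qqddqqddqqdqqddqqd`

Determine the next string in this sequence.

Each term (from the third on) is the two preceding terms concatenated in order: term 3 = qq·d = qqd.
The next term joins dqqdqqddqqd and qqddqqddqqdqqddqqd.

dqqdqqddqqdqqddqqddqqdqqddqqd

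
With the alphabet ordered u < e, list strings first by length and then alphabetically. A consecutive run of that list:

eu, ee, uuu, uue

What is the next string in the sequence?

ueu

Find the rightmost character of uue below e, bump it to the next letter, and reset everything to its right to u.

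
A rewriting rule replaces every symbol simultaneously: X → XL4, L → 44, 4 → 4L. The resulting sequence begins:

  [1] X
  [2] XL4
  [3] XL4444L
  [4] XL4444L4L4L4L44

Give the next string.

φ(XL4444L4L4L4L44) expands symbol-by-symbol to XL4 44 4L 4L 4L 4L 44 4L 44 4L 44 4L 44 4L 4L; joining the 15 pieces gives the next term.

XL4444L4L4L4L444L444L444L444L4L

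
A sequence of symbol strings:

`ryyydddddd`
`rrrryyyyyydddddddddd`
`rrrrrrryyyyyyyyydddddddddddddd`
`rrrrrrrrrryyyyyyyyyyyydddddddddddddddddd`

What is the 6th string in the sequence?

Reading off run lengths: r runs 1, 4, 7, 10; y runs 3, 6, 9, 12; d runs 6, 10, 14, 18 — each is linear in n (n = 1, 2, …).
Setting n = 6 gives 16, 18, 26 characters in each block.

rrrrrrrrrrrrrrrryyyyyyyyyyyyyyyyyydddddddddddddddddddddddddd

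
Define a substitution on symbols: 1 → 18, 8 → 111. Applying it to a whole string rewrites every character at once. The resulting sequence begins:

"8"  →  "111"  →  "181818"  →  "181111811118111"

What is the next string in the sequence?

Replace each of the 15 characters of 181111811118111 in place — 18 111 18 18 18 18 111 18 18 18 18 111 18 18 18 — and concatenate.

181111818181811118181818111181818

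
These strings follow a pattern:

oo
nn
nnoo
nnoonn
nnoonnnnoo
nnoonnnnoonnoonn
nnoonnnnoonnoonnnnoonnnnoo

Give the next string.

nnoonnnnoonnoonnnnoonnnnoonnoonnnnoonnoonn

This is a Fibonacci-style word recurrence s(k) = s(k−1)·s(k−2): e.g. nn·oo = nnoo.
So term 8 is nnoonnnnoonnoonnnnoonnnnoo·nnoonnnnoonnoonn.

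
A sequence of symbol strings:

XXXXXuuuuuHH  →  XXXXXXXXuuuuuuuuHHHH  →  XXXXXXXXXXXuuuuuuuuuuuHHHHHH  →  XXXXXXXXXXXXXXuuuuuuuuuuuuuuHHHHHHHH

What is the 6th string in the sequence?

Reading off run lengths: X runs 5, 8, 11, 14; u runs 5, 8, 11, 14; H runs 2, 4, 6, 8 — each is linear in n (n = 1, 2, …).
At n = 6 the blocks have lengths 20, 20, 12.

XXXXXXXXXXXXXXXXXXXXuuuuuuuuuuuuuuuuuuuuHHHHHHHHHHHH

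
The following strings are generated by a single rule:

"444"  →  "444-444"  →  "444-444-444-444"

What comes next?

s(k+1) = s(k)·-·s(k) — each term doubles the last with '-' between the halves.
So the next term is two copies of 444-444-444-444 with '-' between the halves.

444-444-444-444-444-444-444-444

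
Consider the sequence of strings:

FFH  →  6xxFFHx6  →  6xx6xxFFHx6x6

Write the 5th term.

Every step adds 6xx to the front and x6 to the end of the previous string.
From 6xx6xxFFHx6x6, 2 further steps: 6xx6xxFFHx6x6 → 6xx6xx6xxFFHx6x6x6 → (answer).

6xx6xx6xx6xxFFHx6x6x6x6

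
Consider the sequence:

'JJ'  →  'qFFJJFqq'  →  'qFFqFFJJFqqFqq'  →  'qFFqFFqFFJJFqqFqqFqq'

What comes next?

s(k+1) = qFF·s(k)·Fqq, so each term gains qFF as a prefix and Fqq as a suffix.
So the next term is qFF·qFFqFFqFFJJFqqFqqFqq·Fqq.

qFFqFFqFFqFFJJFqqFqqFqqFqq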